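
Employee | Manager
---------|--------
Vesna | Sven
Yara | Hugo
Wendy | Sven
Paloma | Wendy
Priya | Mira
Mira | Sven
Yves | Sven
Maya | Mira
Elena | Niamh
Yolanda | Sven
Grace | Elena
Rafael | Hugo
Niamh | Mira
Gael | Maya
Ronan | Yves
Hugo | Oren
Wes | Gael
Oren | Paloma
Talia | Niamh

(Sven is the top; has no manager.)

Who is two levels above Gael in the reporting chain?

Mira

Gael reports to Maya, and Maya reports to Mira. So Gael's skip-level manager is Mira.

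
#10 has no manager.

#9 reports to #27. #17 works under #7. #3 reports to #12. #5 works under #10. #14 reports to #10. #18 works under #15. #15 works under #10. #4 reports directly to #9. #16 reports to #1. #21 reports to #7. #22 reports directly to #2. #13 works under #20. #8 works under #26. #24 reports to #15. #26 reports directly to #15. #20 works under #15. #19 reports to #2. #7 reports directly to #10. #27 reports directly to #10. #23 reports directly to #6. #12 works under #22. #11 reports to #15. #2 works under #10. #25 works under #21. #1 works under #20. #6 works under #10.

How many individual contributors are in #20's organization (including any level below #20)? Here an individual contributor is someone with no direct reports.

The people in #20's organization with no one reporting to them are #16, #13. That is 2.

2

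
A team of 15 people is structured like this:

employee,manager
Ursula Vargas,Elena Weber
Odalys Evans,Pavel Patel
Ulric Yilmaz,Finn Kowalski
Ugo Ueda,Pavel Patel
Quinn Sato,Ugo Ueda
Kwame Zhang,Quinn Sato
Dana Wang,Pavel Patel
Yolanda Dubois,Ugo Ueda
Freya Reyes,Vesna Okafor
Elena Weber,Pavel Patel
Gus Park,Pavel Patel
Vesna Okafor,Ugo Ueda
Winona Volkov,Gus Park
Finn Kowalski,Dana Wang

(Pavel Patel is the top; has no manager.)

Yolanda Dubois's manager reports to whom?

Yolanda Dubois reports to Ugo Ueda, and Ugo Ueda reports to Pavel Patel. So Yolanda Dubois's skip-level manager is Pavel Patel.

Pavel Patel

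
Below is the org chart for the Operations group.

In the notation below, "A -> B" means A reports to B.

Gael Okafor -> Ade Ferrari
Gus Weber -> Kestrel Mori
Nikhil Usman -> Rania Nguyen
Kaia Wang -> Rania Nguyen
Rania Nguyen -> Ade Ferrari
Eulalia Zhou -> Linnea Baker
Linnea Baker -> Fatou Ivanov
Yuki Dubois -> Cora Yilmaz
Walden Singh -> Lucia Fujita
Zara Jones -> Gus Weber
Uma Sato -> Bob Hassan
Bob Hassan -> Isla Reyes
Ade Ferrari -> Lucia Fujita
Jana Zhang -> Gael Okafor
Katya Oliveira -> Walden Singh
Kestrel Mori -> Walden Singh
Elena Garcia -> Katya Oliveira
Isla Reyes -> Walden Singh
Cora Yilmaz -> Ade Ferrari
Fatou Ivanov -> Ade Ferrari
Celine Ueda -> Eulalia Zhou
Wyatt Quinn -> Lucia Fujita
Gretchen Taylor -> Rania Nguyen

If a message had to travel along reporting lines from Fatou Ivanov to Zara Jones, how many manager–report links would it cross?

6

Fatou Ivanov is 2 levels below Lucia Fujita, and Zara Jones is 4 levels below Lucia Fujita (their lowest common manager). The shortest path runs up from Fatou Ivanov to Lucia Fujita and back down to Zara Jones: 2 + 4 = 6 links.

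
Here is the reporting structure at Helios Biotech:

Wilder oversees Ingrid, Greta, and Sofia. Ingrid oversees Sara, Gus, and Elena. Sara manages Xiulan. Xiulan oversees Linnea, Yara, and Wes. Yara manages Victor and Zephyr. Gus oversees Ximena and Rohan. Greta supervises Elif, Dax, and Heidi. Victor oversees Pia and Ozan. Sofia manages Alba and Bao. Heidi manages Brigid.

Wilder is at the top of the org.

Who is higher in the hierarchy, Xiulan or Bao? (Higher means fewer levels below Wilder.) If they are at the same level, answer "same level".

Xiulan is 3 levels below Wilder; Bao is 2. Bao is higher.

Bao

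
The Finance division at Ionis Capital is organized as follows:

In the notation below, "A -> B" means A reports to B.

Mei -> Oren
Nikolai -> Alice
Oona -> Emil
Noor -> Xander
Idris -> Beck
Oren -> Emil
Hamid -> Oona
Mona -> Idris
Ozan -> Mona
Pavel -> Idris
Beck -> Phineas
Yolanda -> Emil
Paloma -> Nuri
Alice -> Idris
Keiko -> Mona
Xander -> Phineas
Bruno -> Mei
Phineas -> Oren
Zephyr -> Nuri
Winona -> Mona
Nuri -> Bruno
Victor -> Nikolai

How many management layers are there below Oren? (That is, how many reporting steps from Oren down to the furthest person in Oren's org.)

The longest chain under Oren runs Oren → Phineas → Beck → Idris → Alice → Nikolai → Victor, which is 6 levels below Oren.

6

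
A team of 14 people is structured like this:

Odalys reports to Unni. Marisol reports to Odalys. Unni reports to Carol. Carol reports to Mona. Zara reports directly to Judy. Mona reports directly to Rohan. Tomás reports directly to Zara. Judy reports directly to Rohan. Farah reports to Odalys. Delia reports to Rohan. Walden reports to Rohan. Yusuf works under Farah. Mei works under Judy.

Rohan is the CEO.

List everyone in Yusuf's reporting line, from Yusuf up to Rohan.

Yusuf reports to Farah. Farah reports to Odalys. Odalys reports to Unni. Unni reports to Carol. Carol reports to Mona. Mona reports to Rohan. Rohan is at the top.

Yusuf -> Farah -> Odalys -> Unni -> Carol -> Mona -> Rohan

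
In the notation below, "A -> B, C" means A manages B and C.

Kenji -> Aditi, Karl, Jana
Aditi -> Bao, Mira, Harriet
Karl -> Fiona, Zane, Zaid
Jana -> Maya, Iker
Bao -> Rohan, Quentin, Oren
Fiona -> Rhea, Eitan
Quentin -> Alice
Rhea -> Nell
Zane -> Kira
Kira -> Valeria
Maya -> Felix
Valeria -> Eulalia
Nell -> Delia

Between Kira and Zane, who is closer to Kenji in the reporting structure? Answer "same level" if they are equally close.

Kira is 3 levels below Kenji; Zane is 2. Zane is higher.

Zane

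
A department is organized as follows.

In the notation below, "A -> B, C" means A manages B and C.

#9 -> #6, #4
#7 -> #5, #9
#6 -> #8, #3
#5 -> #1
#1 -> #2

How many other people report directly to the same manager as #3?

#3 reports to #6. #6's other direct reports are #8 — 1 peer.

1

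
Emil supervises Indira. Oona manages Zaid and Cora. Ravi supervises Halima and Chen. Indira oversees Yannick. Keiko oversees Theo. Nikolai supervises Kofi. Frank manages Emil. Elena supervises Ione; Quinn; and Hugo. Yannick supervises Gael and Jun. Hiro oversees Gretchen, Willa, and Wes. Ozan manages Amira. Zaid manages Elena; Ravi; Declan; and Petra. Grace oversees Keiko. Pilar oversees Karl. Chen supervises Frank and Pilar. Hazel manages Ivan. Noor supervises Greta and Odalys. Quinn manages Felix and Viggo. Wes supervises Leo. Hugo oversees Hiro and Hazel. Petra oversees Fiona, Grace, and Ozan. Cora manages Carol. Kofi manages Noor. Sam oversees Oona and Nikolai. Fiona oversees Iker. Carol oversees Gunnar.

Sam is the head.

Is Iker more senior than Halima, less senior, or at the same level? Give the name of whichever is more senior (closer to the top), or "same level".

Halima

Iker is 5 levels below Sam; Halima is 4. Halima is higher.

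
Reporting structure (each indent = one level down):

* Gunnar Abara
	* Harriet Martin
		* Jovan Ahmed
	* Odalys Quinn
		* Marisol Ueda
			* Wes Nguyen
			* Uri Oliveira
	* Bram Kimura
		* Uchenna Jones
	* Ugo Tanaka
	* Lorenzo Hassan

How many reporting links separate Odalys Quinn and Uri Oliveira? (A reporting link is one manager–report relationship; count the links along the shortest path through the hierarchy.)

Uri Oliveira is in Odalys Quinn's organization: the chain from Uri Oliveira up to Odalys Quinn is Uri Oliveira → Marisol Ueda → Odalys Quinn, which is 2 links.

2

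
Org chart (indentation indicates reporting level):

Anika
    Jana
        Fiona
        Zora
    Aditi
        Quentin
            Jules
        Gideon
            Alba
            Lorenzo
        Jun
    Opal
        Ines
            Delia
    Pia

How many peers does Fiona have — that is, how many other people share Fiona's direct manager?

1

Fiona reports to Jana. Jana's other direct reports are Zora — 1 peer.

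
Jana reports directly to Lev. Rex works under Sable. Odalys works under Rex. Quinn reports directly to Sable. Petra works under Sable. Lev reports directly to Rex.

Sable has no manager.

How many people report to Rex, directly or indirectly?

Rex directly manages Lev, Odalys. Under Lev: Jana (1). Odalys has no reports. So Rex's organization is 2 direct reports plus everyone under them: 2 + 1 = 3.

3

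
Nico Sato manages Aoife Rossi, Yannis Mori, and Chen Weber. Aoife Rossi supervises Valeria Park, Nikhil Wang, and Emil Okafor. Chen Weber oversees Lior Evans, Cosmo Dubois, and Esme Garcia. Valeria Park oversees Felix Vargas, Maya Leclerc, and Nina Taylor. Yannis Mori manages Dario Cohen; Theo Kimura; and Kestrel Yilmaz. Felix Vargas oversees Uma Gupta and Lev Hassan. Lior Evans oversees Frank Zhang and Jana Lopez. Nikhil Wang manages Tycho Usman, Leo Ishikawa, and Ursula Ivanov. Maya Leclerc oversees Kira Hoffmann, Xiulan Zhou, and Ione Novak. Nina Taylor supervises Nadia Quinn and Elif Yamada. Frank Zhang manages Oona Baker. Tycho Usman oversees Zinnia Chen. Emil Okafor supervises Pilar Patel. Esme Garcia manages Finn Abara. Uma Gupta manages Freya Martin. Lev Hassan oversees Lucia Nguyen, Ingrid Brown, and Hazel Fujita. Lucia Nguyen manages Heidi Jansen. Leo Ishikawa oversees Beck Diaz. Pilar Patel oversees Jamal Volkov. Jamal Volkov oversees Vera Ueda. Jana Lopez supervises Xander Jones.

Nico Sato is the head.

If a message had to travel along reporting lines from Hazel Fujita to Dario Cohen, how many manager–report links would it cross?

Hazel Fujita is 5 levels below Nico Sato, and Dario Cohen is 2 levels below Nico Sato (their lowest common manager). The shortest path runs up from Hazel Fujita to Nico Sato and back down to Dario Cohen: 5 + 2 = 7 links.

7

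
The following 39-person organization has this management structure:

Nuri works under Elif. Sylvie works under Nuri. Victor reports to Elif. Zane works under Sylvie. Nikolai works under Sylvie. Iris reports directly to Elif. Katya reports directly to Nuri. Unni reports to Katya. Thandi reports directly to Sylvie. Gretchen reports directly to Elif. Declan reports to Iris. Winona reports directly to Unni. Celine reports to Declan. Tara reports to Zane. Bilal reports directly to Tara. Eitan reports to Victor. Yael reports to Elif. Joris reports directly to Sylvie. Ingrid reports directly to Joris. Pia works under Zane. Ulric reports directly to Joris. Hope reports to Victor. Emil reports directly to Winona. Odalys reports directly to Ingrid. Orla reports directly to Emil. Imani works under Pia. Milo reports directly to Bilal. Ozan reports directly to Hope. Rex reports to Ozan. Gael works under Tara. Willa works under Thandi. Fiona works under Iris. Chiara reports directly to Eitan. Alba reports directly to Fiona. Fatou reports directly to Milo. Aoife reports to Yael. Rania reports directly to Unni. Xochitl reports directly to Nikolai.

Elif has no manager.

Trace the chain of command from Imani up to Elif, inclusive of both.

Imani reports to Pia. Pia reports to Zane. Zane reports to Sylvie. Sylvie reports to Nuri. Nuri reports to Elif. Elif is at the top.

Imani -> Pia -> Zane -> Sylvie -> Nuri -> Elif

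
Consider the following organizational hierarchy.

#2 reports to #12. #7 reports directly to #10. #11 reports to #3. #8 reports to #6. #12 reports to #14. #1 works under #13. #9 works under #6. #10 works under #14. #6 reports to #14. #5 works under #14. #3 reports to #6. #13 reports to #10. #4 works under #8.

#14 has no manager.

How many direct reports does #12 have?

1

#12 directly manages #2. That is 1 direct report.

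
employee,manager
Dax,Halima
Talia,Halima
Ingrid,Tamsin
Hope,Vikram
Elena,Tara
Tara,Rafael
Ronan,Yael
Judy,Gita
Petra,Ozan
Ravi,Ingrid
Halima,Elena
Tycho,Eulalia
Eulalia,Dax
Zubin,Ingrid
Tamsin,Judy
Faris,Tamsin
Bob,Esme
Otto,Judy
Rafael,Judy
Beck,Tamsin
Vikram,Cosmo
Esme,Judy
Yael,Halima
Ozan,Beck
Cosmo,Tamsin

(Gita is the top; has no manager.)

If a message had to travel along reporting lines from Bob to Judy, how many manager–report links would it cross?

Bob is in Judy's organization: the chain from Bob up to Judy is Bob → Esme → Judy, which is 2 links.

2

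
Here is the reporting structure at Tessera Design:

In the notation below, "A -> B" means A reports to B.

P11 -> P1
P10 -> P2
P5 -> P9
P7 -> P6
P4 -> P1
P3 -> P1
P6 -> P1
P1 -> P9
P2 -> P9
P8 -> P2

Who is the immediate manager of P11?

P11 reports directly to P1.

P1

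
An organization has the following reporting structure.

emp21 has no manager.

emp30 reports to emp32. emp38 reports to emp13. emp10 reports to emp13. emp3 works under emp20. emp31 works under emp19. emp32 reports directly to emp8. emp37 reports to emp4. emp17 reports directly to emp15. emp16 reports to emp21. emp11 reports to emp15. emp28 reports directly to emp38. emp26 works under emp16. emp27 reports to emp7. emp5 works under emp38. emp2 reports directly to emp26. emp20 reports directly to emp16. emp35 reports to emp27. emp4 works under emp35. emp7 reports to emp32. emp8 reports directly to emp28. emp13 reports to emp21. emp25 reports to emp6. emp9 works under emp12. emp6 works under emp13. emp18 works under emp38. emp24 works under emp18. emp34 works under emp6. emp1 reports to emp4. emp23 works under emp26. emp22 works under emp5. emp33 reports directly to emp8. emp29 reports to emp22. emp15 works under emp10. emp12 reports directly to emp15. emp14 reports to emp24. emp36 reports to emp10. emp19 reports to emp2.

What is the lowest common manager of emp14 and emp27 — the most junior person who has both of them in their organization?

emp14's chain of managers is emp24, emp18, emp38, emp13, emp21. emp27's chain of managers is emp7, emp32, emp8, emp28, emp38, emp13, emp21. The first manager that appears in both chains is emp38.

emp38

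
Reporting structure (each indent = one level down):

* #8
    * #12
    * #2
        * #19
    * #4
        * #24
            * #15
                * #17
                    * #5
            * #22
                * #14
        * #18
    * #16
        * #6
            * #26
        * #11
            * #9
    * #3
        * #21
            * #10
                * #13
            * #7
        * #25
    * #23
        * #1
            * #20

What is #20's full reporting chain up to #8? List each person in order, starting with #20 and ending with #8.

#20 -> #1 -> #23 -> #8

#20 reports to #1. #1 reports to #23. #23 reports to #8. #8 is at the top.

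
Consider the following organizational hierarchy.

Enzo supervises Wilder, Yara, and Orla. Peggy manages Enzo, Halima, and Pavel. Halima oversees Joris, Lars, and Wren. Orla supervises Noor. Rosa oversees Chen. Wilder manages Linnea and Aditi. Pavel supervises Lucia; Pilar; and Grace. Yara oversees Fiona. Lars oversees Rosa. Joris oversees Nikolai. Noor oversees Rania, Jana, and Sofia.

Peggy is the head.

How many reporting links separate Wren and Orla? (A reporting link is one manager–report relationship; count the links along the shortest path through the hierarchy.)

Wren is 2 levels below Peggy, and Orla is 2 levels below Peggy (their lowest common manager). The shortest path runs up from Wren to Peggy and back down to Orla: 2 + 2 = 4 links.

4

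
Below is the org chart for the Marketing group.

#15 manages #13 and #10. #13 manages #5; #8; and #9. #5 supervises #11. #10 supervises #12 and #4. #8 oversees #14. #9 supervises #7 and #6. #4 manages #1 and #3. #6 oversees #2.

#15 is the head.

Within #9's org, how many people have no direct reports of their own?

The people in #9's organization with no one reporting to them are #2, #7. That is 2.

2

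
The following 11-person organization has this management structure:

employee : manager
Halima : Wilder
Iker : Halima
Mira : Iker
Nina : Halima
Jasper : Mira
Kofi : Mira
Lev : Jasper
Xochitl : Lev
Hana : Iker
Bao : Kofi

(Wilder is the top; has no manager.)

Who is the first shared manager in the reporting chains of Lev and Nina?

Halima

Lev's chain of managers is Jasper, Mira, Iker, Halima, Wilder. Nina's chain of managers is Halima, Wilder. The first manager that appears in both chains is Halima.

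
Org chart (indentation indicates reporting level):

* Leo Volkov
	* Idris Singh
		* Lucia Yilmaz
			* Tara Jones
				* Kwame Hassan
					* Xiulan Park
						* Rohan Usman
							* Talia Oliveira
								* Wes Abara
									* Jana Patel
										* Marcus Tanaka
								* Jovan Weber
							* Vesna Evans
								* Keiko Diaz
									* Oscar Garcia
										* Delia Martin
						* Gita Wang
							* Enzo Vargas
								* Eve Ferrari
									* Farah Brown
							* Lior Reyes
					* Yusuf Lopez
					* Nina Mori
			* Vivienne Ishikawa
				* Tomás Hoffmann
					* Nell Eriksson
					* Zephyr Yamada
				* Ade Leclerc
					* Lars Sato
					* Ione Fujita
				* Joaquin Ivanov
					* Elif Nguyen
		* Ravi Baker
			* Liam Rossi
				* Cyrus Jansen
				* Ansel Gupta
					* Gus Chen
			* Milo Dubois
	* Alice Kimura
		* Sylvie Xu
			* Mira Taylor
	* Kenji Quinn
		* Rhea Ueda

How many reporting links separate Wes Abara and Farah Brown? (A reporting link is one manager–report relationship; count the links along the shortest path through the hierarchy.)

Wes Abara is 3 levels below Xiulan Park, and Farah Brown is 4 levels below Xiulan Park (their lowest common manager). The shortest path runs up from Wes Abara to Xiulan Park and back down to Farah Brown: 3 + 4 = 7 links.

7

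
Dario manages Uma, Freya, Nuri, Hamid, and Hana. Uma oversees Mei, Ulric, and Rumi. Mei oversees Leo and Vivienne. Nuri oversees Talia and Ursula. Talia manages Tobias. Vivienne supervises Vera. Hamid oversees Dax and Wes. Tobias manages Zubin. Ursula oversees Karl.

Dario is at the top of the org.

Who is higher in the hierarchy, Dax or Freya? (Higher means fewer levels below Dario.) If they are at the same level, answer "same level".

Dax is 2 levels below Dario; Freya is 1. Freya is higher.

Freya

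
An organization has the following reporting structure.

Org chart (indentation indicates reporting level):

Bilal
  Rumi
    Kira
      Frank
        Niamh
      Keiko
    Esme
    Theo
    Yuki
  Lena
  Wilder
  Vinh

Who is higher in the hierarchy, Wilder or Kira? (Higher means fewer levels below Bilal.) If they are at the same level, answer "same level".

Wilder

Wilder is 1 level below Bilal; Kira is 2. Wilder is higher.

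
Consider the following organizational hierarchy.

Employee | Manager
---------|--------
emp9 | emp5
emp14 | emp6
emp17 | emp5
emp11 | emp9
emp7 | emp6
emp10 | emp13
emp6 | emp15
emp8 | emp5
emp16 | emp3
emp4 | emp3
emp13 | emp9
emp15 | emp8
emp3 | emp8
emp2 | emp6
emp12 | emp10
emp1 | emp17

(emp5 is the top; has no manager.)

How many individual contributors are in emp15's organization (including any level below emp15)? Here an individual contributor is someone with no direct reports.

3

The people in emp15's organization with no one reporting to them are emp2, emp7, emp14. That is 3.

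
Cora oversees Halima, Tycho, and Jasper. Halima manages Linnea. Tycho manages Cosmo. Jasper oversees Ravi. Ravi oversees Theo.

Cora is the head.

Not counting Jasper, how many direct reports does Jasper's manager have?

Jasper reports to Cora. Cora's other direct reports are Halima, Tycho — 2 peers.

2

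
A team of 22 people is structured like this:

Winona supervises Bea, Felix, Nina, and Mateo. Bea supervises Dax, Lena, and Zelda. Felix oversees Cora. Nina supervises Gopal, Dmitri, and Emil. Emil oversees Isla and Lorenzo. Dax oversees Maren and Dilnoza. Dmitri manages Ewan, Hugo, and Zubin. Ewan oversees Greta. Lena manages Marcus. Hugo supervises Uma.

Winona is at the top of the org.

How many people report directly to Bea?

3

Bea directly manages Dax, Lena, Zelda. That is 3 direct reports.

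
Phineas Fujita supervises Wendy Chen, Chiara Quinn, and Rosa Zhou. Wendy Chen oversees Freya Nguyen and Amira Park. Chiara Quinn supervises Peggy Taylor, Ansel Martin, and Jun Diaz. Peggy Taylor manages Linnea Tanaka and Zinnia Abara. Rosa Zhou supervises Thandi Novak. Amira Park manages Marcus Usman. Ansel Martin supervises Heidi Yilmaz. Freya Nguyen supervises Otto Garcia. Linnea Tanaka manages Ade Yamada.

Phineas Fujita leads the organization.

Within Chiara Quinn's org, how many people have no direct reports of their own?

The people in Chiara Quinn's organization with no one reporting to them are Jun Diaz, Heidi Yilmaz, Ade Yamada, Zinnia Abara. That is 4.

4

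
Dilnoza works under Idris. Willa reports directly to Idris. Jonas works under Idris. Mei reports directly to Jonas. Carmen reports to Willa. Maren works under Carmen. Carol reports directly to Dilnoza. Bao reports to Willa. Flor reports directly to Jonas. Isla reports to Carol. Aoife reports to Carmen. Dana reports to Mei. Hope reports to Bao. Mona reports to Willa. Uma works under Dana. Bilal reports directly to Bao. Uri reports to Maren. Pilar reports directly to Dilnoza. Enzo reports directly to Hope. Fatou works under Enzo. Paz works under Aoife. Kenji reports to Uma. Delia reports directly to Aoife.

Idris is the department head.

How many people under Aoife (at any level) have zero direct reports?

The people in Aoife's organization with no one reporting to them are Delia, Paz. That is 2.

2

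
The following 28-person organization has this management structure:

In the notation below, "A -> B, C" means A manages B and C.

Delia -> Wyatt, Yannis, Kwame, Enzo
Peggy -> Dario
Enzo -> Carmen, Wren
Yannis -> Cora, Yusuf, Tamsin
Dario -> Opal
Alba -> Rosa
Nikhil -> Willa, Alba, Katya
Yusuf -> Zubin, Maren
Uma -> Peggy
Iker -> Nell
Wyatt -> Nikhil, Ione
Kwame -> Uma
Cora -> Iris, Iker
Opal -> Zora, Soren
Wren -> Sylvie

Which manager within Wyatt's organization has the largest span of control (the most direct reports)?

Direct-report counts within Wyatt's organization: Wyatt has 2; Nikhil has 3; Alba has 1. The largest is 3, held by Nikhil.

Nikhil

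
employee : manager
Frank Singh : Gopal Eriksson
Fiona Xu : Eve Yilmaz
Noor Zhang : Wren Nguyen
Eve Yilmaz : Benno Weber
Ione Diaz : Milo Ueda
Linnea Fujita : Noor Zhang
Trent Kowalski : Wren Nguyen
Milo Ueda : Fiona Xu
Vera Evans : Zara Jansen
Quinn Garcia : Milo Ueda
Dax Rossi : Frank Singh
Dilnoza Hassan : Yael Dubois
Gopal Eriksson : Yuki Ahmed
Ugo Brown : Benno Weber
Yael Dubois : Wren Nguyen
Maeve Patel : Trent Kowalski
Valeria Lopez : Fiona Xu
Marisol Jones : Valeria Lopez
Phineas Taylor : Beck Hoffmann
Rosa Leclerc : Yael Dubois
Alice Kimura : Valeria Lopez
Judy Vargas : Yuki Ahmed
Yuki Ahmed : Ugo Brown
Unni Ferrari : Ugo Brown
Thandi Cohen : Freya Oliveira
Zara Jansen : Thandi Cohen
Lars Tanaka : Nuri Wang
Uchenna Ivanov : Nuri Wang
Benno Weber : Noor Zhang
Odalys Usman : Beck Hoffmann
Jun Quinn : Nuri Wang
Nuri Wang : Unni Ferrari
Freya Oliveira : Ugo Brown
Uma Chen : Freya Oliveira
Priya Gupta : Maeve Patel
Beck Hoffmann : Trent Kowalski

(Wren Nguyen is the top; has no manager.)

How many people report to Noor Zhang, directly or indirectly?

Noor Zhang directly manages Benno Weber, Linnea Fujita. Under Benno Weber: Eve Yilmaz, Fiona Xu, Milo Ueda, Quinn Garcia, Ione Diaz, Valeria Lopez, Alice Kimura, Marisol Jones, Ugo Brown, Yuki Ahmed, Gopal Eriksson, Frank Singh, Dax Rossi, Judy Vargas, Unni Ferrari, Nuri Wang, Lars Tanaka, Jun Quinn, Uchenna Ivanov, Freya Oliveira, Uma Chen, Thandi Cohen, Zara Jansen, Vera Evans (24). Linnea Fujita has no reports. So Noor Zhang's organization is 2 direct reports plus everyone under them: 25 + 1 = 26.

26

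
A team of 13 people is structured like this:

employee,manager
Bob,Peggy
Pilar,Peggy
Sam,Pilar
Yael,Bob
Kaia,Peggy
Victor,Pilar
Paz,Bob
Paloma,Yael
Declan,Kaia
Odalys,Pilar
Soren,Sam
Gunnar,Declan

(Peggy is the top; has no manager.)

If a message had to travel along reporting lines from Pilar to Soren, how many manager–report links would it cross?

Soren is in Pilar's organization: the chain from Soren up to Pilar is Soren → Sam → Pilar, which is 2 links.

2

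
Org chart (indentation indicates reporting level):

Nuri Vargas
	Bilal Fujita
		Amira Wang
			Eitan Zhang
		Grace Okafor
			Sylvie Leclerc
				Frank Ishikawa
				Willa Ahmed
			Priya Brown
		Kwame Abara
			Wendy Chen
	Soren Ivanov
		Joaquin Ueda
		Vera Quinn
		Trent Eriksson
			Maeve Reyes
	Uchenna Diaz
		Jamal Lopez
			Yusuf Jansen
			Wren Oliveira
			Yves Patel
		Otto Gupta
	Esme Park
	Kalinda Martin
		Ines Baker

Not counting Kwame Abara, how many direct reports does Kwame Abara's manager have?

2

Kwame Abara reports to Bilal Fujita. Bilal Fujita's other direct reports are Amira Wang, Grace Okafor — 2 peers.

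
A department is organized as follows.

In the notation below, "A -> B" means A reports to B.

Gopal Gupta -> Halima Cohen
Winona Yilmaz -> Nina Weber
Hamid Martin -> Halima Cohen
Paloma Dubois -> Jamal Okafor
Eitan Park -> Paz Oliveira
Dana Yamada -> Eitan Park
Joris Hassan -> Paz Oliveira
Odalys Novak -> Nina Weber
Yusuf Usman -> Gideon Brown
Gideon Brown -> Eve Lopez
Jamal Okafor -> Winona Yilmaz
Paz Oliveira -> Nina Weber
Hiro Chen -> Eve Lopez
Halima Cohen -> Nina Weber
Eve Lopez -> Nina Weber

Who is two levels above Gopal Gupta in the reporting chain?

Gopal Gupta reports to Halima Cohen, and Halima Cohen reports to Nina Weber. So Gopal Gupta's skip-level manager is Nina Weber.

Nina Weber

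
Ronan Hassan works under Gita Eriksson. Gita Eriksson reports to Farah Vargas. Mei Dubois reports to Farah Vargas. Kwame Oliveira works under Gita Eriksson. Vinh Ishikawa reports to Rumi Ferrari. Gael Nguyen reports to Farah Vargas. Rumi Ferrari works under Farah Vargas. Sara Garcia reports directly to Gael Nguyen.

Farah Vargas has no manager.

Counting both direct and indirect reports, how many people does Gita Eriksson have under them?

2

Gita Eriksson directly manages Kwame Oliveira, Ronan Hassan. Kwame Oliveira has no reports. Ronan Hassan has no reports. So Gita Eriksson's organization is 2 direct reports plus everyone under them: 1 + 1 = 2.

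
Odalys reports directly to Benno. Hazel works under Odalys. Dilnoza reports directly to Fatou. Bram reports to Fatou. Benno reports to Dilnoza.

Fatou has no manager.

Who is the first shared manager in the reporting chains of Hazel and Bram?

Fatou

Hazel's chain of managers is Odalys, Benno, Dilnoza, Fatou. Bram's chain of managers is Fatou. The first manager that appears in both chains is Fatou.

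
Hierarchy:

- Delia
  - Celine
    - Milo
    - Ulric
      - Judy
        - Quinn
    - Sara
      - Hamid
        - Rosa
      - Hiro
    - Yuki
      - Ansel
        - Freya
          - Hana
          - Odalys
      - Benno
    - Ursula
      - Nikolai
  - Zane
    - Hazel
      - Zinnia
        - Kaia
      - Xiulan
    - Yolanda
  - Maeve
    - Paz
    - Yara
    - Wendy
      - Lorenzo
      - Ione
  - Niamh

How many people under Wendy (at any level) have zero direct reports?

2

The people in Wendy's organization with no one reporting to them are Ione, Lorenzo. That is 2.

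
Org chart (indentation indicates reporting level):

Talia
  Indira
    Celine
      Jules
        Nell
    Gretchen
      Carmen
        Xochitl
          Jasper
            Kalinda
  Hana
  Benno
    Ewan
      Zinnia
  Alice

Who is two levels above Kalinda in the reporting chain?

Kalinda reports to Jasper, and Jasper reports to Xochitl. So Kalinda's skip-level manager is Xochitl.

Xochitl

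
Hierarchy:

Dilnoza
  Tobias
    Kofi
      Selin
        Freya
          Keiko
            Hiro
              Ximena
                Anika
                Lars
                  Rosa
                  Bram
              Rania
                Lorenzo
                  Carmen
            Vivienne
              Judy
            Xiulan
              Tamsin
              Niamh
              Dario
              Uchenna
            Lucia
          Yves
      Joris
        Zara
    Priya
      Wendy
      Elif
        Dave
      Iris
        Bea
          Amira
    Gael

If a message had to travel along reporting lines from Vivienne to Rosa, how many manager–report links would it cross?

5

Vivienne is 1 level below Keiko, and Rosa is 4 levels below Keiko (their lowest common manager). The shortest path runs up from Vivienne to Keiko and back down to Rosa: 1 + 4 = 5 links.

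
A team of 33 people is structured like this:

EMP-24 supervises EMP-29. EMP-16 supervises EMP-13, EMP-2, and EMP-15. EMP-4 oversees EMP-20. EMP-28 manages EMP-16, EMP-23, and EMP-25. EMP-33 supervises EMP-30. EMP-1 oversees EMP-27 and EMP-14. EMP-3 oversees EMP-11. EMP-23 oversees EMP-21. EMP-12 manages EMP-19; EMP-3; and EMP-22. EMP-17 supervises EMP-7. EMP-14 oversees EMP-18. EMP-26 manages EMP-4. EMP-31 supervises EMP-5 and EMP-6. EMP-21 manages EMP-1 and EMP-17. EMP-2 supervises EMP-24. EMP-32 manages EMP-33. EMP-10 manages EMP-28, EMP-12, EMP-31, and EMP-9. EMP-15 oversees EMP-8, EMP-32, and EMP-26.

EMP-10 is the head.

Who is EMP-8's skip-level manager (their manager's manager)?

EMP-16

EMP-8 reports to EMP-15, and EMP-15 reports to EMP-16. So EMP-8's skip-level manager is EMP-16.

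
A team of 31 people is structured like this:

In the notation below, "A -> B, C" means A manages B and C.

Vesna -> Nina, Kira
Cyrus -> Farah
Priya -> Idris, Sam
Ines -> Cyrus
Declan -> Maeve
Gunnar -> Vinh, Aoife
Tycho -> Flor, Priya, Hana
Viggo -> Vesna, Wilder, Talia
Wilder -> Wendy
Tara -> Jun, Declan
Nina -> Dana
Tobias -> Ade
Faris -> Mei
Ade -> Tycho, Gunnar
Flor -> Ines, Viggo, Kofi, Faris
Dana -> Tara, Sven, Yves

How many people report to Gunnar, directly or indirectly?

2

Gunnar directly manages Vinh, Aoife. Vinh has no reports. Aoife has no reports. So Gunnar's organization is 2 direct reports plus everyone under them: 1 + 1 = 2.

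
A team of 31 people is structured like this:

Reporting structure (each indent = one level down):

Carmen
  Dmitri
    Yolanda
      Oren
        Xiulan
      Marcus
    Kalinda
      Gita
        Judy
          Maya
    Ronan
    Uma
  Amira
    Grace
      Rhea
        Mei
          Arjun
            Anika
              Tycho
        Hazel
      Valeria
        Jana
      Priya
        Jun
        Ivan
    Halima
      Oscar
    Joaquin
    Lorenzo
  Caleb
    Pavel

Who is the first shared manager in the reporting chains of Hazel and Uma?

Carmen

Hazel's chain of managers is Rhea, Grace, Amira, Carmen. Uma's chain of managers is Dmitri, Carmen. The first manager that appears in both chains is Carmen.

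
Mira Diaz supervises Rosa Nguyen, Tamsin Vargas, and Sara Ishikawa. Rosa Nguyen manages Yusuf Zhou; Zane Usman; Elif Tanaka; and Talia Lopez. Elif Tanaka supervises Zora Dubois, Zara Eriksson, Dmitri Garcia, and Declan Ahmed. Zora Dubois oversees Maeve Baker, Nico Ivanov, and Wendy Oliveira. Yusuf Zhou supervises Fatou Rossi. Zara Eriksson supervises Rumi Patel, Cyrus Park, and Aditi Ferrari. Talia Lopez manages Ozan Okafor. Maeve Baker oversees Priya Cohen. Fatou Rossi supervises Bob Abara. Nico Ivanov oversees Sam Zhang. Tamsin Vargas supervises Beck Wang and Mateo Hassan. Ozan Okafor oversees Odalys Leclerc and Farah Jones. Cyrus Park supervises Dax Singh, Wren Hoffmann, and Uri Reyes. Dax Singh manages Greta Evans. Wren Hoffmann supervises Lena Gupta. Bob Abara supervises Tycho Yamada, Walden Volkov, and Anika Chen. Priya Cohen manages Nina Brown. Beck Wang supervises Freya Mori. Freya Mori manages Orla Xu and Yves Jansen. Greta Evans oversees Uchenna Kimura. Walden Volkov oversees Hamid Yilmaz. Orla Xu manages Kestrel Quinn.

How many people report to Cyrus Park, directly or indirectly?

Cyrus Park directly manages Dax Singh, Wren Hoffmann, Uri Reyes. Under Dax Singh: Greta Evans, Uchenna Kimura (2). Under Wren Hoffmann: Lena Gupta (1). Uri Reyes has no reports. So Cyrus Park's organization is 3 direct reports plus everyone under them: 3 + 2 + 1 = 6.

6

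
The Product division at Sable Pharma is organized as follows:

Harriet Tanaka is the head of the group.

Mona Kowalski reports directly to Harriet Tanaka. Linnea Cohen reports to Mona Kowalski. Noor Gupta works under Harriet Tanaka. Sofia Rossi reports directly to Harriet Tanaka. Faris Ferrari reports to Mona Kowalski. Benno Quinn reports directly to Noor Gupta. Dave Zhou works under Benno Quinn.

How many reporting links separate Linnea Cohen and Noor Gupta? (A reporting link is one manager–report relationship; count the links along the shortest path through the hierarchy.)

Linnea Cohen is 2 levels below Harriet Tanaka, and Noor Gupta is 1 level below Harriet Tanaka (their lowest common manager). The shortest path runs up from Linnea Cohen to Harriet Tanaka and back down to Noor Gupta: 2 + 1 = 3 links.

3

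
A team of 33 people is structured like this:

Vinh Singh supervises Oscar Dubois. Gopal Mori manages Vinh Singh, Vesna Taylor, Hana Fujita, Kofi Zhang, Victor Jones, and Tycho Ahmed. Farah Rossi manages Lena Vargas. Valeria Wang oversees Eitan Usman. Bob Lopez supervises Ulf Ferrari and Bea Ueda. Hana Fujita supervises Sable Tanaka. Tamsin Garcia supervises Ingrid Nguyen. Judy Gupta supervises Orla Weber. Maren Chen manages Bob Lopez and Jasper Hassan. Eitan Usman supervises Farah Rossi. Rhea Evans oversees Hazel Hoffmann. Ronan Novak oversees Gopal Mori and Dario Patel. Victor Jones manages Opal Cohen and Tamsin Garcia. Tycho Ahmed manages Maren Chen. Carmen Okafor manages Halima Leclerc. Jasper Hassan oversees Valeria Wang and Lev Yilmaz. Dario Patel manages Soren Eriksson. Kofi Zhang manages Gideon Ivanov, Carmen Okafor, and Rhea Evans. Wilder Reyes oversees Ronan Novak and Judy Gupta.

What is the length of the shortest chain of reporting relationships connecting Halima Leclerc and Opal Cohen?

5

Halima Leclerc is 3 levels below Gopal Mori, and Opal Cohen is 2 levels below Gopal Mori (their lowest common manager). The shortest path runs up from Halima Leclerc to Gopal Mori and back down to Opal Cohen: 3 + 2 = 5 links.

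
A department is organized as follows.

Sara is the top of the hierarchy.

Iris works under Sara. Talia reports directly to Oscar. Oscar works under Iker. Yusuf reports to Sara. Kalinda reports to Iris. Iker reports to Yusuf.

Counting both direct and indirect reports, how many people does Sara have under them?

Sara directly manages Yusuf, Iris. Under Yusuf: Iker, Oscar, Talia (3). Under Iris: Kalinda (1). So Sara's organization is 2 direct reports plus everyone under them: 4 + 2 = 6.

6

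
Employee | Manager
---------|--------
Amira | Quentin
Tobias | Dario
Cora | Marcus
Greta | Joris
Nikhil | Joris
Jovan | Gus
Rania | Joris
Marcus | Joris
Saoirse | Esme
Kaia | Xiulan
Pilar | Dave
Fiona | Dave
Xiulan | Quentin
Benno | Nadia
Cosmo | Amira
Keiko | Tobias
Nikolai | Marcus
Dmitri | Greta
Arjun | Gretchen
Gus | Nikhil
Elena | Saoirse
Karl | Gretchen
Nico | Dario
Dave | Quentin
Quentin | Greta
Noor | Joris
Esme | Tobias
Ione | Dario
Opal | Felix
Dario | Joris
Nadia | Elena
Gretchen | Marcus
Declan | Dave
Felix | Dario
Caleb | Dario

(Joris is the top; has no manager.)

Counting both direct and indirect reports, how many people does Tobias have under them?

6

Tobias directly manages Esme, Keiko. Under Esme: Saoirse, Elena, Nadia, Benno (4). Keiko has no reports. So Tobias's organization is 2 direct reports plus everyone under them: 5 + 1 = 6.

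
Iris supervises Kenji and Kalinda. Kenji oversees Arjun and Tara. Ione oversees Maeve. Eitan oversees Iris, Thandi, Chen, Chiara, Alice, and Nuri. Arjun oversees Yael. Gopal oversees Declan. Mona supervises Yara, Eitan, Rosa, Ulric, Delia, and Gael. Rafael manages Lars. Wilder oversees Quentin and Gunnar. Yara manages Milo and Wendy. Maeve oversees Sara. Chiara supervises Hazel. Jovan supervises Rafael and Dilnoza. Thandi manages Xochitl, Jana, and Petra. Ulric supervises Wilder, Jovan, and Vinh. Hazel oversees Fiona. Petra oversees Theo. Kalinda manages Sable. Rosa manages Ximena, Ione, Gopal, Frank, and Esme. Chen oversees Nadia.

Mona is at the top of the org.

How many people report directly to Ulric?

Ulric directly manages Wilder, Jovan, Vinh. That is 3 direct reports.

3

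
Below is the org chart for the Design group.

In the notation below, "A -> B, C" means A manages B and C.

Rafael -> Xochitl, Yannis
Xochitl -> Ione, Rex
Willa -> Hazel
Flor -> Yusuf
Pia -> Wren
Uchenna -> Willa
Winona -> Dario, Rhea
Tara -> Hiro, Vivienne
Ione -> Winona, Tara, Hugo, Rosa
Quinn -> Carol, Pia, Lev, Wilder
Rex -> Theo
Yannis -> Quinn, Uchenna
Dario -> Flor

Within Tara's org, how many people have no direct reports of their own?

2

The people in Tara's organization with no one reporting to them are Vivienne, Hiro. That is 2.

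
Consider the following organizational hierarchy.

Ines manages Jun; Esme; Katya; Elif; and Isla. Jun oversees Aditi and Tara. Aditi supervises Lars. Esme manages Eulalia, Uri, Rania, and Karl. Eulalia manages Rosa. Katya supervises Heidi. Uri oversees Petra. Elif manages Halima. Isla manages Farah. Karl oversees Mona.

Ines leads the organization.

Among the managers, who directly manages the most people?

Direct-report counts: Ines has 5; Isla has 1; Elif has 1; Katya has 1; Esme has 4; Karl has 1; Uri has 1; Eulalia has 1; Jun has 2; Aditi has 1. The largest is 5, held by Ines.

Ines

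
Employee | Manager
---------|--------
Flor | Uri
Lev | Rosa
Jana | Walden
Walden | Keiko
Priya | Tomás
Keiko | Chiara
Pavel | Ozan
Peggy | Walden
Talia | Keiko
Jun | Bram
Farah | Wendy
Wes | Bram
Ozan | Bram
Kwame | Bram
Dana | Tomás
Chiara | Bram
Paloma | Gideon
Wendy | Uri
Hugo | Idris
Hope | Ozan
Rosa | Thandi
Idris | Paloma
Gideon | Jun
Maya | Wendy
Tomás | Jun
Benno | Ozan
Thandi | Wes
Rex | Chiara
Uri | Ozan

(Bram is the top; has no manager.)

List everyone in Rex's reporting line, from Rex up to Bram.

Rex -> Chiara -> Bram

Rex reports to Chiara. Chiara reports to Bram. Bram is at the top.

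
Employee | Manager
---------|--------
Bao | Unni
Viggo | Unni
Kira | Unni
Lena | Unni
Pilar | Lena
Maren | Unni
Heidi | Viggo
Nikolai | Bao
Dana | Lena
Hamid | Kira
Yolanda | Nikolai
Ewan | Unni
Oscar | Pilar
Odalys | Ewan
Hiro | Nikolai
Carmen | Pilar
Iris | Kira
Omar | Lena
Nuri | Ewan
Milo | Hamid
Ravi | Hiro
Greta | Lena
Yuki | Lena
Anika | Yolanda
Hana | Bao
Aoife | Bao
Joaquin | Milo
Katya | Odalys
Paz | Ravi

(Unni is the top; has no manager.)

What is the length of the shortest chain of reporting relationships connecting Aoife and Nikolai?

2

Aoife is 1 level below Bao, and Nikolai is 1 level below Bao (their lowest common manager). The shortest path runs up from Aoife to Bao and back down to Nikolai: 1 + 1 = 2 links.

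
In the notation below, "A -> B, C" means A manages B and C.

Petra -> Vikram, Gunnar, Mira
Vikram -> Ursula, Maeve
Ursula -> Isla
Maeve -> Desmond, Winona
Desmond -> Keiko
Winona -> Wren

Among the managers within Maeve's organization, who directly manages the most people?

Maeve

Direct-report counts within Maeve's organization: Maeve has 2; Winona has 1; Desmond has 1. The largest is 2, held by Maeve.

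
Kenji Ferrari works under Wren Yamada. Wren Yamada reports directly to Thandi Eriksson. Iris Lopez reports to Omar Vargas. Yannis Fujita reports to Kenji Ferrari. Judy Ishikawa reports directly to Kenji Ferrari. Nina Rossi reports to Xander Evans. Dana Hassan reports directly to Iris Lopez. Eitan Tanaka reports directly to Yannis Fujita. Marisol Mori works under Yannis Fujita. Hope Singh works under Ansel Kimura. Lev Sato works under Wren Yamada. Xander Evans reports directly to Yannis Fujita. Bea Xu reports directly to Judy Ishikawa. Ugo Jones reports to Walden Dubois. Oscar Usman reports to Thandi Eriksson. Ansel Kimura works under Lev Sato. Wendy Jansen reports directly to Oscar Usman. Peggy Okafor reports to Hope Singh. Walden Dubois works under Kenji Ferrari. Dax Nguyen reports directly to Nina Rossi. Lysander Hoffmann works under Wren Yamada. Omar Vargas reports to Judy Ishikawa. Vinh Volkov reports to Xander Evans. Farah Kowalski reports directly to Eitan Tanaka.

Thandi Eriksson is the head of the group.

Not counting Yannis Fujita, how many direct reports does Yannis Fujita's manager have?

Yannis Fujita reports to Kenji Ferrari. Kenji Ferrari's other direct reports are Walden Dubois, Judy Ishikawa — 2 peers.

2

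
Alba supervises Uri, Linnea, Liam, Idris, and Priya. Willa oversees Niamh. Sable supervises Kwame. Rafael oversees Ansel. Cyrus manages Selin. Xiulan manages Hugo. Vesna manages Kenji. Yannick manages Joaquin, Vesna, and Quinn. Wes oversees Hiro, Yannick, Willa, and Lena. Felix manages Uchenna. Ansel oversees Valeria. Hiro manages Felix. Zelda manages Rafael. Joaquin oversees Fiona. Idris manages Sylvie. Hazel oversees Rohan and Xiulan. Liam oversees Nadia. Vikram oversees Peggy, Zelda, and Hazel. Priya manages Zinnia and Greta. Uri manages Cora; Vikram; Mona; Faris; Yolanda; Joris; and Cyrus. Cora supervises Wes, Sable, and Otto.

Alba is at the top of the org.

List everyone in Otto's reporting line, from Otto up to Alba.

Otto reports to Cora. Cora reports to Uri. Uri reports to Alba. Alba is at the top.

Otto -> Cora -> Uri -> Alba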